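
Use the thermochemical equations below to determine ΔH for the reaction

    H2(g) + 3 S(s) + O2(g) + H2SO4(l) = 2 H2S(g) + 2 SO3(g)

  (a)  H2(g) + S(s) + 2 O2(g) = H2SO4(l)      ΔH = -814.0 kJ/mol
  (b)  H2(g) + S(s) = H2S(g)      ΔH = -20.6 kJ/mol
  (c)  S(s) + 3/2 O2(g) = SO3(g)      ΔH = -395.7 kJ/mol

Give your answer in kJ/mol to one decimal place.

ΔH = -18.6 kJ/mol

(a) reversed: +814.0 kJ/mol
(b) × 2: (2)·(-20.6) = -41.2 kJ/mol
(c) × 2: (2)·(-395.7) = -791.4 kJ/mol
Combining the equations, ΔH = (-1)·(-814.0) + (2)·(-20.6) + (2)·(-395.7) = -18.6 kJ/mol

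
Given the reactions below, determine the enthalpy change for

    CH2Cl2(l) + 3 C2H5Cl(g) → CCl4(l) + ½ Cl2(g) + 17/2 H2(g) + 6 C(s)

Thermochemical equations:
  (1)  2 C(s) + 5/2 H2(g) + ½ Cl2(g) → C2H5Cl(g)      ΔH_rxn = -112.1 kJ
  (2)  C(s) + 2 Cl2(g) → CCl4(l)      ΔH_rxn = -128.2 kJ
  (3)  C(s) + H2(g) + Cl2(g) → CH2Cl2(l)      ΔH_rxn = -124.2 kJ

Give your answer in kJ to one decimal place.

ΔH_rxn = 332.3 kJ

(1) reversed and × 3 (C2H5Cl(g) must end up as a reactant; ×3 to match 3 C2H5Cl(g) in the target): (-3)·(-112.1) = +336.3 kJ
(2) as written (CCl4(l) already on the product side): -128.2 kJ
(3) reversed (CH2Cl2(l) must end up as a reactant): +124.2 kJ
Combining the equations, ΔH_rxn = (-3)·(-112.1) + (1)·(-128.2) + (-1)·(-124.2) = 332.3 kJ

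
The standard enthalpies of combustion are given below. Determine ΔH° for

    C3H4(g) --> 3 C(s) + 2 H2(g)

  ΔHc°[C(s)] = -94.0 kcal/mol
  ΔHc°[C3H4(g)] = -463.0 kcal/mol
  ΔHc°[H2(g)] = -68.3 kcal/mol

ΔH° = -44.4 kcal/mol

Using ΔH = Σ nΔHc°(reactants) − Σ nΔHc°(products):
= [1·(-463.0)] − [3·(-94.0) + 2·(-68.3)]
= -44.4 kcal/mol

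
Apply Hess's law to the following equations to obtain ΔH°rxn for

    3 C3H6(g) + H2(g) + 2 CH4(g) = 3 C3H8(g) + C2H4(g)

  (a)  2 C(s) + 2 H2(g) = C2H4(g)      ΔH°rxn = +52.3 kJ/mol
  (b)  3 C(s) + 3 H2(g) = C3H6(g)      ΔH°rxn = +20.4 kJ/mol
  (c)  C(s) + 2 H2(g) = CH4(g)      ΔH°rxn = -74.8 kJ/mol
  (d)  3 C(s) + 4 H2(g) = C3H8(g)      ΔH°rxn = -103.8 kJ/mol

ΔH°rxn = -170.7 kJ/mol

(a) as written: +52.3 kJ/mol
(b) reversed and × 3: (-3)·(+20.4) = -61.2 kJ/mol
(c) reversed and × 2: (-2)·(-74.8) = +149.6 kJ/mol
(d) × 3: (3)·(-103.8) = -311.4 kJ/mol
ΔH°rxn = (1)·(+52.3) + (-3)·(+20.4) + (-2)·(-74.8) + (3)·(-103.8) = -170.7 kJ/mol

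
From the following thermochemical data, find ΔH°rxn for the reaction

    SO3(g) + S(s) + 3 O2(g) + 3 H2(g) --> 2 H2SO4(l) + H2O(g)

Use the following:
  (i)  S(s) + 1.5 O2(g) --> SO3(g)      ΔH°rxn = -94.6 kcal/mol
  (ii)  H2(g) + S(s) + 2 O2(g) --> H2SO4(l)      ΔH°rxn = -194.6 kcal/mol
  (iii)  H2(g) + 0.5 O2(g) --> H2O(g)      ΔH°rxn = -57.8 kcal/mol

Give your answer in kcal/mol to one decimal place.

(i) reversed: +94.6 kcal/mol
(ii) × 2: (2)·(-194.6) = -389.2 kcal/mol
(iii) as written: -57.8 kcal/mol
By Hess's law, ΔH°rxn = (-1)·(-94.6) + (2)·(-194.6) + (1)·(-57.8) = -352.4 kcal/mol

ΔH°rxn = -352.4 kcal/mol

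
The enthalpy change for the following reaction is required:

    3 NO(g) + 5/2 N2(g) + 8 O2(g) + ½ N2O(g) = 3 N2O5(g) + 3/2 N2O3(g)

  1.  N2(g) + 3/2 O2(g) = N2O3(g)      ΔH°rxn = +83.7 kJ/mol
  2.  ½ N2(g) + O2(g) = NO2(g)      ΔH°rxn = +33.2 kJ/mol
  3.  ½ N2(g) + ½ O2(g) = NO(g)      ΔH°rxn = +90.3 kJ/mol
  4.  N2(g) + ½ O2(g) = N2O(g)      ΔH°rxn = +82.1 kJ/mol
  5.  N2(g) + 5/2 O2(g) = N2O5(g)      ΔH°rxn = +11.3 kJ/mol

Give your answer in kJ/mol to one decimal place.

eq. 1 × 3/2 (×3/2 to match 3/2 N2O3(g) in the target): (3/2)·(+83.7) = +125.55 kJ/mol
eq. 2: not needed (NO2(g) appears nowhere else).
eq. 3 reversed and × 3 (NO(g) must end up as a reactant; scale by 3 for the 3 NO(g)): (-3)·(+90.3) = -270.9 kJ/mol
eq. 4 reversed and × 1/2 (reverse to put N2O(g) on the reactant side; ×1/2 to match 1/2 N2O(g) in the target): (-1/2)·(+82.1) = -41.05 kJ/mol
eq. 5 × 3 (×3 to match 3 N2O5(g) in the target): (3)·(+11.3) = +33.9 kJ/mol
Summing the manipulated equations, ΔH°rxn = (+125.55) + (-270.9) + (-41.05) + (+33.9) = -152.5 kJ/mol

ΔH°rxn = -152.5 kJ/mol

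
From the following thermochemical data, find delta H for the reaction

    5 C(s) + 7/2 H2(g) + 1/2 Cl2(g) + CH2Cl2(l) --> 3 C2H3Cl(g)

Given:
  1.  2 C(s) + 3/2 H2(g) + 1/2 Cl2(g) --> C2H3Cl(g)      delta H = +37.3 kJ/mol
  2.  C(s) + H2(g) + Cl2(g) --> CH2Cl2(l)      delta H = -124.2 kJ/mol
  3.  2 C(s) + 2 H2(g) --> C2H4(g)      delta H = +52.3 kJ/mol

delta H = 236.1 kJ/mol

eq. 1 × 3: (3)·(+37.3) = +111.9 kJ/mol
eq. 2 reversed: +124.2 kJ/mol
eq. 3: not needed.
delta H = (+111.9) + (+124.2) = 236.1 kJ/mol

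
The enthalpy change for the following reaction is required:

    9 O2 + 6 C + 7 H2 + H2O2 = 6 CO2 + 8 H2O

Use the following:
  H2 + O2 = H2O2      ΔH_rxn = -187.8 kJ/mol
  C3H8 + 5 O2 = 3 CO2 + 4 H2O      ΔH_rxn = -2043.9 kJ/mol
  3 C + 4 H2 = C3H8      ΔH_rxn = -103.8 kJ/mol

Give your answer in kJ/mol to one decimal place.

equation 1 reversed: +187.8 kJ/mol
equation 2 × 2: (2)·(-2043.9) = -4087.8 kJ/mol
equation 3 × 2: (2)·(-103.8) = -207.6 kJ/mol
By Hess's law, ΔH_rxn = (-1)·(-187.8) + (2)·(-2043.9) + (2)·(-103.8) = -4107.6 kJ/mol

ΔH_rxn = -4107.6 kJ/mol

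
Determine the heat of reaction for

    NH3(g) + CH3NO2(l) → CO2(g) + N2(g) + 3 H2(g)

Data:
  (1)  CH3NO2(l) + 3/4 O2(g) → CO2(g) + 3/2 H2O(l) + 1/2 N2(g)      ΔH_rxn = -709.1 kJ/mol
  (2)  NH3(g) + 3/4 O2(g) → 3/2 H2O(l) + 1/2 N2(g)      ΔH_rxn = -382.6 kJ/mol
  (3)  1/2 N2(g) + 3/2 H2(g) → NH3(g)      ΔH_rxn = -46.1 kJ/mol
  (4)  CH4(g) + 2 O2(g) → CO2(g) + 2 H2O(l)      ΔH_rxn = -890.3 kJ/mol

ΔH_rxn = -234.3 kJ/mol

(1) as written (CH3NO2(l) already on the reactant side): -709.1 kJ/mol
(2) reversed: +382.6 kJ/mol
(3) reversed and × 2 (reverse to put H2(g) on the product side; scale by 2 for the 3 H2(g)): (-2)·(-46.1) = +92.2 kJ/mol
(4): not needed (CH4(g) appears nowhere else).
ΔH_rxn = (1)·(-709.1) + (-1)·(-382.6) + (-2)·(-46.1) = -234.3 kJ/mol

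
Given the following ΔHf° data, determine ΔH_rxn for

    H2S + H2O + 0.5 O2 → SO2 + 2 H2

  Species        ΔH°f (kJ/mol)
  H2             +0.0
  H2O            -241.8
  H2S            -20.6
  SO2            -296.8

Products: 1·(-296.8) + 2·(+0.0) = -296.8
Reactants: 1·(-20.6) + 1·(-241.8) + 1/2·(+0.0) = -262.4
ΔH_rxn = (-296.8) − (-262.4) = -34.4 kJ/mol

ΔH_rxn = -34.4 kJ/mol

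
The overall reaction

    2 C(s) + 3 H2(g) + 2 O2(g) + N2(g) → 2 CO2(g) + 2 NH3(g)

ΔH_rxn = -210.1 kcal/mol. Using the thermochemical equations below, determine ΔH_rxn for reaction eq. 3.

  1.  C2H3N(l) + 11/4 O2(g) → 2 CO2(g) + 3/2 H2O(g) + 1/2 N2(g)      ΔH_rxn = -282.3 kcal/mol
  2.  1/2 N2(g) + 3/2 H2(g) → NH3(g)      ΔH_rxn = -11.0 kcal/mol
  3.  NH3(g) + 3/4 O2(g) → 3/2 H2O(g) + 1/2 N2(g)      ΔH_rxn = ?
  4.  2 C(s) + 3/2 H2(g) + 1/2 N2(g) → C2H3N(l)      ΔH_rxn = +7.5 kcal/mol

ΔH_rxn = -75.7 kcal/mol

eq. 1 as written (CO2(g) already on the product side): -282.3 kcal/mol
eq. 2 as written: -11.0 kcal/mol
eq. 3 reversed: contributes −x
eq. 4 as written (C(s) already on the reactant side): +7.5 kcal/mol
-210.1 = (-282.3) + (-11.0) + (+7.5) − x
x = (-210.1 − (-285.8)) / (-1) = -75.7 kcal/mol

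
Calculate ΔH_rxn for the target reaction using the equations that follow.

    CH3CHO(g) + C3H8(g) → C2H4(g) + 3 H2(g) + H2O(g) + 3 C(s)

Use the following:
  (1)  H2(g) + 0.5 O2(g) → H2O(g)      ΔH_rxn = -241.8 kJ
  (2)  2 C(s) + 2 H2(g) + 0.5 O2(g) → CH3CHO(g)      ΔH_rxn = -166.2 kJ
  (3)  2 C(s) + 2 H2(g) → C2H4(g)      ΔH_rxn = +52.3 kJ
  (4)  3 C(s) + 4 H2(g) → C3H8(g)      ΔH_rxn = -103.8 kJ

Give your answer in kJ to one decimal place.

ΔH_rxn = 80.5 kJ

(1) as written (H2O(g) already on the product side): -241.8 kJ
(2) reversed (reverse to put CH3CHO(g) on the reactant side): +166.2 kJ
(3) as written (C2H4(g) already on the product side): +52.3 kJ
(4) reversed (reverse to put C3H8(g) on the reactant side): +103.8 kJ
ΔH_rxn = (-241.8) + (+166.2) + (+52.3) + (+103.8) = 80.5 kJ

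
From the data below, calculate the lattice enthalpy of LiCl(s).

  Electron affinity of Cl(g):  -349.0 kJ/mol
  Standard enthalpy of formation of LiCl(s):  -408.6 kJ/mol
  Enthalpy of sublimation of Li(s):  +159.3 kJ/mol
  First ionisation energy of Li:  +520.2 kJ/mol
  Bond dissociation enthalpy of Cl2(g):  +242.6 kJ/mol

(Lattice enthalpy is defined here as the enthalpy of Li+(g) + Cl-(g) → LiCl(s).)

U = -860.4 kJ/mol

ΔHf° = 1·ΔHsub + 1·(ΣIE) + 1/2·D(Cl2) + 1·EA + U
-408.6 = 1·(+159.3) + 1·(+520.2) + 1/2·(+242.6) + 1·(-349.0) + U
U = -408.6 − (+451.8) = -860.4 kJ/mol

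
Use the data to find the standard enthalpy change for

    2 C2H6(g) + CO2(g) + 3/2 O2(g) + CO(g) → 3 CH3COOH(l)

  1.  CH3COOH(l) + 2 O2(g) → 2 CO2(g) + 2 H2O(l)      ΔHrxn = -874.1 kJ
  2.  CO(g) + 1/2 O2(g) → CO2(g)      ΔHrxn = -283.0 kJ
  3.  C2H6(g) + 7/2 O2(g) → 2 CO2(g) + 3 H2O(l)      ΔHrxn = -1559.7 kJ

eq. 1 reversed and × 3: (-3)·(-874.1) = +2622.3 kJ
eq. 2 as written: -283.0 kJ
eq. 3 × 2: (2)·(-1559.7) = -3119.4 kJ
By Hess's law, ΔHrxn = (-3)·(-874.1) + (1)·(-283.0) + (2)·(-1559.7) = -780.1 kJ

ΔHrxn = -780.1 kJ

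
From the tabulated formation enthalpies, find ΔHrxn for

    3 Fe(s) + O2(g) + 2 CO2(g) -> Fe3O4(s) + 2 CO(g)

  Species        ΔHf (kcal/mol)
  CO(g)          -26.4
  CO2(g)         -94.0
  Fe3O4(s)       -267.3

ΔHrxn = -132.1 kcal/mol

Products: 1·(-267.3) + 2·(-26.4) = -320.1
Reactants: 3·(+0.0) + 1·(+0.0) + 2·(-94.0) = -188.0
ΔHrxn = (-320.1) − (-188.0) = -132.1 kcal/mol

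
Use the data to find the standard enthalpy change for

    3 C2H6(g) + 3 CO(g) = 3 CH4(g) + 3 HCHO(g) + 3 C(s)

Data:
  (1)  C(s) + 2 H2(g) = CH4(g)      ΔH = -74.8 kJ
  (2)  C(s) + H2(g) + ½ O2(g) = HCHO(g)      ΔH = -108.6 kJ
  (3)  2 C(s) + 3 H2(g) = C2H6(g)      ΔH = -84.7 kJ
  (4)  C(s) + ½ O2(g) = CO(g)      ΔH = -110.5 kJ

ΔH = 35.4 kJ

(1) × 3 (×3 to match 3 CH4(g) in the target): (3)·(-74.8) = -224.4 kJ
(2) × 3 (scale by 3 for the 3 HCHO(g)): (3)·(-108.6) = -325.8 kJ
(3) reversed and × 3 (C2H6(g) must end up as a reactant; ×3 to match 3 C2H6(g) in the target): (-3)·(-84.7) = +254.1 kJ
(4) reversed and × 3 (reverse to put CO(g) on the reactant side; scale by 3 for the 3 CO(g)): (-3)·(-110.5) = +331.5 kJ
ΔH = (-224.4) + (-325.8) + (+254.1) + (+331.5) = 35.4 kJ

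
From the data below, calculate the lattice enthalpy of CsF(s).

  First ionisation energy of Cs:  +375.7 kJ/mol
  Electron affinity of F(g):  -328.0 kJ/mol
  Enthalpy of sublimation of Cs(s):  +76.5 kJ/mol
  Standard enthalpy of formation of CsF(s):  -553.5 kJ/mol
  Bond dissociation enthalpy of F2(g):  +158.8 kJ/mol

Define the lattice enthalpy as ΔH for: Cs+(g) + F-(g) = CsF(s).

U = -757.1 kJ/mol

ΔHf° = 1·ΔHsub + 1·(ΣIE) + 1/2·D(F2) + 1·EA + U
-553.5 = 1·(+76.5) + 1·(+375.7) + 1/2·(+158.8) + 1·(-328.0) + U
U = -553.5 − (+203.6) = -757.1 kJ/mol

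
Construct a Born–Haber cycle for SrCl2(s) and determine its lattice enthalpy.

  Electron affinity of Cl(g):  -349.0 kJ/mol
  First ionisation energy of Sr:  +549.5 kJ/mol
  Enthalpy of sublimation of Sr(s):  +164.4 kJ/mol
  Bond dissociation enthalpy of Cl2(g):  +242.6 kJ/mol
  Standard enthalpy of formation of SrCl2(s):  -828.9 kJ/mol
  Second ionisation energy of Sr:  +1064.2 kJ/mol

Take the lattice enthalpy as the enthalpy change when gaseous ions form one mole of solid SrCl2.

U = -2151.6 kJ/mol

ΔHf° = 1·ΔHsub + 1·(ΣIE) + 1·D(Cl2) + 2·EA + U
-828.9 = 1·(+164.4) + 1·(+1613.7) + 1·(+242.6) + 2·(-349.0) + U
U = -828.9 − (+1322.7) = -2151.6 kJ/mol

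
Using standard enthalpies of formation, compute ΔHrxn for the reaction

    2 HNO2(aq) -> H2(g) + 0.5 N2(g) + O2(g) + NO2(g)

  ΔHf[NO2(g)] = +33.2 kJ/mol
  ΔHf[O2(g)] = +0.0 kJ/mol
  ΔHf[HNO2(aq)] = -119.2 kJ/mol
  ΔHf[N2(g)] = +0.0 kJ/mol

Products: 1·(+0.0) + 1/2·(+0.0) + 1·(+0.0) + 1·(+33.2) = +33.2
Reactants: 2·(-119.2) = -238.4
ΔHrxn = (+33.2) − (-238.4) = 271.6 kJ/mol

ΔHrxn = 271.6 kJ/mol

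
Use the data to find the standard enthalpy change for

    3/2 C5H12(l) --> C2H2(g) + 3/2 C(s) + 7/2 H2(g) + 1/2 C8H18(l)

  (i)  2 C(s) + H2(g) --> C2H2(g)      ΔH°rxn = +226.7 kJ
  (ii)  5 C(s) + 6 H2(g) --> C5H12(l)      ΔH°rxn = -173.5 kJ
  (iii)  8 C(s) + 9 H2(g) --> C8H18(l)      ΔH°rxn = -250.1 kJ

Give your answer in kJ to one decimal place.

(i) as written (C2H2(g) already on the product side): +226.7 kJ
(ii) reversed and × 3/2 (reverse to put C5H12(l) on the reactant side; scale by 3/2 for the 3/2 C5H12(l)): (-3/2)·(-173.5) = +260.25 kJ
(iii) × 1/2 (×1/2 to match 1/2 C8H18(l) in the target): (1/2)·(-250.1) = -125.05 kJ
Summing the manipulated equations, ΔH°rxn = (+226.7) + (+260.25) + (-125.05) = 361.9 kJ

ΔH°rxn = 361.9 kJ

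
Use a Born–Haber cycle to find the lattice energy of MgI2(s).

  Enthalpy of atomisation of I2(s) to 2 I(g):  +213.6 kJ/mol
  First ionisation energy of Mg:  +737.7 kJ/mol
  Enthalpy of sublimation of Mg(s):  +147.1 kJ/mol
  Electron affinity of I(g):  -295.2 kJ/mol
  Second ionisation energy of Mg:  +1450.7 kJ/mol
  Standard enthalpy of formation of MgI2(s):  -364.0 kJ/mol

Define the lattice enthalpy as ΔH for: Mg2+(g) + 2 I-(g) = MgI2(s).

ΔHf° = 1·ΔHsub + 1·(ΣIE) + 1·D(I2) + 2·EA + U
-364.0 = 1·(+147.1) + 1·(+2188.4) + 1·(+213.6) + 2·(-295.2) + U
U = -364.0 − (+1958.7) = -2322.7 kJ/mol

U = -2322.7 kJ/mol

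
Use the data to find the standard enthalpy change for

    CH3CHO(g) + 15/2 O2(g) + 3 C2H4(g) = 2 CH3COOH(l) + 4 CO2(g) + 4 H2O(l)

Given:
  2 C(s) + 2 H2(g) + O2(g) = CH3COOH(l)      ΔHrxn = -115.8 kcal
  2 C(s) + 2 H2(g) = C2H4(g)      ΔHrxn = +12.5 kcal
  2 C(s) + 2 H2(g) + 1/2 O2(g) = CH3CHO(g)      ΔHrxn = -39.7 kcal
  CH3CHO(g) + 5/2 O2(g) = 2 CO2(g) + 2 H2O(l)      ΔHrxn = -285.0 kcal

equation 1 × 2: (2)·(-115.8) = -231.6 kcal
equation 2 reversed and × 3: (-3)·(+12.5) = -37.5 kcal
equation 3 as written: -39.7 kcal
equation 4 × 2: (2)·(-285.0) = -570.0 kcal
ΔHrxn = (2)·(-115.8) + (-3)·(+12.5) + (1)·(-39.7) + (2)·(-285.0) = -878.8 kcal

ΔHrxn = -878.8 kcal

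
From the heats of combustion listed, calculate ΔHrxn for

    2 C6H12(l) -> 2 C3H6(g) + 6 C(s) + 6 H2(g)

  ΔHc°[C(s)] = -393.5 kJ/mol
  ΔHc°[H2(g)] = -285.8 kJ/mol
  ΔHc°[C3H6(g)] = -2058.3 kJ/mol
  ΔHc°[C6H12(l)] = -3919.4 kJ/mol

With combustion enthalpies, reactants minus products:
= [2·(-3919.4)] − [2·(-2058.3) + 6·(-393.5) + 6·(-285.8)]
= 353.6 kJ/mol

ΔHrxn = 353.6 kJ/mol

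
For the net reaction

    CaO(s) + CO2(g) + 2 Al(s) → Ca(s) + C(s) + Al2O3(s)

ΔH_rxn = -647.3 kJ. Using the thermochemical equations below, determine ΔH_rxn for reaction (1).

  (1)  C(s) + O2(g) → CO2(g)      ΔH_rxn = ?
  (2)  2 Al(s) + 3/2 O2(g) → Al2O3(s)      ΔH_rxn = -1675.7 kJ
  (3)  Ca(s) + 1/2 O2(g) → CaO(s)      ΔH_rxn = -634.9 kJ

ΔH_rxn = -393.5 kJ

(1) reversed: contributes −x
(2) as written: -1675.7 kJ
(3) reversed: +634.9 kJ
-647.3 = (-1675.7) + (+634.9) − x
x = (-647.3 − (-1040.8)) / (-1) = -393.5 kJ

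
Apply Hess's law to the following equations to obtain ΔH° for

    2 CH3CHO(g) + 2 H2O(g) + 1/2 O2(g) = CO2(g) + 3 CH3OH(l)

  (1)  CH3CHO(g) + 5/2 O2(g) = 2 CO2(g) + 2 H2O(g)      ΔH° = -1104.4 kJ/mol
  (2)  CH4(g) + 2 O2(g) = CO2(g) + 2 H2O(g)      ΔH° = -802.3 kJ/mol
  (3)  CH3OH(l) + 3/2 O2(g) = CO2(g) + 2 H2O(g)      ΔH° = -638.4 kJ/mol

(1) × 2 (scale by 2 for the 2 CH3CHO(g)): (2)·(-1104.4) = -2208.8 kJ/mol
(2): not needed (CH4(g) appears nowhere else).
(3) reversed and × 3 (reverse to put CH3OH(l) on the product side; scale by 3 for the 3 CH3OH(l)): (-3)·(-638.4) = +1915.2 kJ/mol
Since enthalpy is a state function, ΔH° = (2)·(-1104.4) + (-3)·(-638.4) = -293.6 kJ/mol

ΔH° = -293.6 kJ/mol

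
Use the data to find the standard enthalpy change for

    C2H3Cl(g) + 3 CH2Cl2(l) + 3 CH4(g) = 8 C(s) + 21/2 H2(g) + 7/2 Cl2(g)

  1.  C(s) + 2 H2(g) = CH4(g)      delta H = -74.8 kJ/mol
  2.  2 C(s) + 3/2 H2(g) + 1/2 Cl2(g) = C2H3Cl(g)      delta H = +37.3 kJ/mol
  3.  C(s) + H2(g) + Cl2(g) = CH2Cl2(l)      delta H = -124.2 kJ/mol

delta H = 559.7 kJ/mol

eq. 1 reversed and × 3: (-3)·(-74.8) = +224.4 kJ/mol
eq. 2 reversed: -37.3 kJ/mol
eq. 3 reversed and × 3: (-3)·(-124.2) = +372.6 kJ/mol
delta H = (-3)·(-74.8) + (-1)·(+37.3) + (-3)·(-124.2) = 559.7 kJ/mol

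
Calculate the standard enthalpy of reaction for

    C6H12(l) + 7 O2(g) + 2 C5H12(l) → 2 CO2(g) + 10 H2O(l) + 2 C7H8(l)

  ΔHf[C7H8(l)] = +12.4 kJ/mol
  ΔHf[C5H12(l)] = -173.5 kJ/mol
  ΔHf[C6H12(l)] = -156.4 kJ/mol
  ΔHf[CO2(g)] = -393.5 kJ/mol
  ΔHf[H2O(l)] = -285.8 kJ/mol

ΔH_rxn = -3116.8 kJ/mol

Products: 2·(-393.5) + 10·(-285.8) + 2·(+12.4) = -3620.2
Reactants: 1·(-156.4) + 7·(+0.0) + 2·(-173.5) = -503.4
ΔH_rxn = (-3620.2) − (-503.4) = -3116.8 kJ/mol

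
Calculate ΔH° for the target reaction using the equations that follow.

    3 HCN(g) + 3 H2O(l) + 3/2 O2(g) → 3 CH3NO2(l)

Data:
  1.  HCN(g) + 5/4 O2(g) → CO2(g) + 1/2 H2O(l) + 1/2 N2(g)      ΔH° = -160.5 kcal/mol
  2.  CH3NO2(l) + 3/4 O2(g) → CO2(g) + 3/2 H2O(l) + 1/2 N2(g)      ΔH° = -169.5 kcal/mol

eq. 1 × 3: (3)·(-160.5) = -481.5 kcal/mol
eq. 2 reversed and × 3: (-3)·(-169.5) = +508.5 kcal/mol
Since enthalpy is a state function, ΔH° = (3)·(-160.5) + (-3)·(-169.5) = 27.0 kcal/mol

ΔH° = 27.0 kcal/mol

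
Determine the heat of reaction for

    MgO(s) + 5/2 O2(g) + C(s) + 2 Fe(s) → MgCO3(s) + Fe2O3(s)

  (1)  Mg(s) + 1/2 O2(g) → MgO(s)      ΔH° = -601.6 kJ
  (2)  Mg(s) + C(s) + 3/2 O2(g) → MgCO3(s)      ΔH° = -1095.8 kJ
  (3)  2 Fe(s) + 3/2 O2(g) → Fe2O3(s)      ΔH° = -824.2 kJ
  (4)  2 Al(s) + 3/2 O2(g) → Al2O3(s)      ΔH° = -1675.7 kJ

(1) reversed (reverse to put MgO(s) on the reactant side): +601.6 kJ
(2) as written (MgCO3(s) already on the product side): -1095.8 kJ
(3) as written (Fe2O3(s) already on the product side): -824.2 kJ
(4): not needed (Al2O3(s) appears nowhere else).
Summing the manipulated equations, ΔH° = (+601.6) + (-1095.8) + (-824.2) = -1318.4 kJ

ΔH° = -1318.4 kJ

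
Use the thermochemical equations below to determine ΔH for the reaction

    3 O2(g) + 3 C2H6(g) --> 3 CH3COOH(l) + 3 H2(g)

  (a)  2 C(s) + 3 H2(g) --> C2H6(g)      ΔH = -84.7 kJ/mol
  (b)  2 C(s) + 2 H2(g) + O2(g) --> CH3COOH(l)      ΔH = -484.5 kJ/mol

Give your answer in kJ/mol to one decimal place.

ΔH = -1199.4 kJ/mol

(a) reversed and × 3 (C2H6(g) must end up as a reactant; ×3 to match 3 C2H6(g) in the target): (-3)·(-84.7) = +254.1 kJ/mol
(b) × 3 (scale by 3 for the 3 CH3COOH(l)): (3)·(-484.5) = -1453.5 kJ/mol
Since enthalpy is a state function, ΔH = (+254.1) + (-1453.5) = -1199.4 kJ/mol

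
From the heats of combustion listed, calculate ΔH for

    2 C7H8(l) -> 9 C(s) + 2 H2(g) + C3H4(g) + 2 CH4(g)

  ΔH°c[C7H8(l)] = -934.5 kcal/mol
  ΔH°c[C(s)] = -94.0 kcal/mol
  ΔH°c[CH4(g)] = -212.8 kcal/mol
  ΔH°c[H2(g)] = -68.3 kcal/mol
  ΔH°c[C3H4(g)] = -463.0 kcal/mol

ΔH = 2.2 kcal/mol

Using ΔH = Σ nΔHc°(reactants) − Σ nΔHc°(products):
= [2·(-934.5)] − [9·(-94.0) + 2·(-68.3) + 1·(-463.0) + 2·(-212.8)]
= 2.2 kcal/mol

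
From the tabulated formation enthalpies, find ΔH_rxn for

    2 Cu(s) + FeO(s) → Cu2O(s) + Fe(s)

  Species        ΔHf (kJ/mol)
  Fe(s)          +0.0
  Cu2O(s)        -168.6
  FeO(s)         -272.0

Products: 1·(-168.6) + 1·(+0.0) = -168.6
Reactants: 2·(+0.0) + 1·(-272.0) = -272.0
ΔH_rxn = (-168.6) − (-272.0) = 103.4 kJ/mol

ΔH_rxn = 103.4 kJ/mol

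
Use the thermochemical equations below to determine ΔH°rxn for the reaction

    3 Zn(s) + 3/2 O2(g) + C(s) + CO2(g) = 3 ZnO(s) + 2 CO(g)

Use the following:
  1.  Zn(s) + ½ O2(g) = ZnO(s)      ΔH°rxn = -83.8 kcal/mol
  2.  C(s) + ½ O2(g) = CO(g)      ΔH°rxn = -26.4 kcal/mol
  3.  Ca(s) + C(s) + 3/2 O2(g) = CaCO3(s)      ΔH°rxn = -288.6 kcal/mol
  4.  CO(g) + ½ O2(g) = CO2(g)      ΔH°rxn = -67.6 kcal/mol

ΔH°rxn = -210.2 kcal/mol

eq. 1 × 3: (3)·(-83.8) = -251.4 kcal/mol
eq. 2 as written: -26.4 kcal/mol
eq. 3: not needed.
eq. 4 reversed: +67.6 kcal/mol
By Hess's law, ΔH°rxn = (-251.4) + (-26.4) + (+67.6) = -210.2 kcal/mol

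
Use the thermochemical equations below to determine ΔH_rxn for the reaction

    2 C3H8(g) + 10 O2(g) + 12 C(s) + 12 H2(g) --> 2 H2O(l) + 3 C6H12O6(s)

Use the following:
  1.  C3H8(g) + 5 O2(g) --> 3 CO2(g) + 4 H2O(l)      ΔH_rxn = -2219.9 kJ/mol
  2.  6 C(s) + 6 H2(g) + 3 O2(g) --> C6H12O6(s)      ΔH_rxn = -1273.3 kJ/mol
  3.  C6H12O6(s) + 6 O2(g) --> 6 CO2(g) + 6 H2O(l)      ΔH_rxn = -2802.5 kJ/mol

ΔH_rxn = -4183.9 kJ/mol

eq. 1 × 2 (×2 to match 2 C3H8(g) in the target): (2)·(-2219.9) = -4439.8 kJ/mol
eq. 2 × 2 (×2 to match 12 C(s) in the target): (2)·(-1273.3) = -2546.6 kJ/mol
eq. 3 reversed: +2802.5 kJ/mol
ΔH_rxn = (-4439.8) + (-2546.6) + (+2802.5) = -4183.9 kJ/mol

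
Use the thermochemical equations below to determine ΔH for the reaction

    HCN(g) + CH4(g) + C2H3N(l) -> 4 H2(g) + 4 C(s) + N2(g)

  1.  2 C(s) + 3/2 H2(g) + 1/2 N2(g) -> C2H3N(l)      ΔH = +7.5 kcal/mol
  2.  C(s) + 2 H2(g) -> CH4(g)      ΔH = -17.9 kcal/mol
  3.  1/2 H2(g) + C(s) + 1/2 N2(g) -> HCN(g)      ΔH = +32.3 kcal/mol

ΔH = -21.9 kcal/mol

eq. 1 reversed (reverse to put C2H3N(l) on the reactant side): -7.5 kcal/mol
eq. 2 reversed (CH4(g) must end up as a reactant): +17.9 kcal/mol
eq. 3 reversed (reverse to put HCN(g) on the reactant side): -32.3 kcal/mol
By Hess's law, ΔH = (-7.5) + (+17.9) + (-32.3) = -21.9 kcal/mol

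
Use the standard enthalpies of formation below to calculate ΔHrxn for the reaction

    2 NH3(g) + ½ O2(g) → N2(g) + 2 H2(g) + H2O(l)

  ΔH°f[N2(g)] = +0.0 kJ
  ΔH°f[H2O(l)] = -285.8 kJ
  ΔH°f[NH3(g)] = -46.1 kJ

ΔH°rxn = Σ nΔHf°(products) − Σ nΔHf°(reactants).
Products: 1·(+0.0) + 2·(+0.0) + 1·(-285.8) = -285.8
Reactants: 2·(-46.1) + 1/2·(+0.0) = -92.2
ΔHrxn = (-285.8) − (-92.2) = -193.6 kJ

ΔHrxn = -193.6 kJ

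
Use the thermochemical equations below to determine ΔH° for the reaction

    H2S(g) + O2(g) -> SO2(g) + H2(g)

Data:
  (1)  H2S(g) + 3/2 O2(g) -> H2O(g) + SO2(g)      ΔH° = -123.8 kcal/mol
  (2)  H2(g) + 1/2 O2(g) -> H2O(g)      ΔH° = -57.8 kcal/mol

(1) as written: -123.8 kcal/mol
(2) reversed: +57.8 kcal/mol
By Hess's law, ΔH° = (-123.8) + (+57.8) = -66.0 kcal/mol

ΔH° = -66.0 kcal/mol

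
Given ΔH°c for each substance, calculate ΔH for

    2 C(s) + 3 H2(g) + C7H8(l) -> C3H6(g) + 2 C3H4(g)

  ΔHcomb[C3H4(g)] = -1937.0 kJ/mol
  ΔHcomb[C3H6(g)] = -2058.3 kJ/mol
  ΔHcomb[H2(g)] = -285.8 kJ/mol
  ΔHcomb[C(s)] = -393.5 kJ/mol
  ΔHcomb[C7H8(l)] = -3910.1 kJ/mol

With combustion enthalpies, reactants minus products:
= [2·(-393.5) + 3·(-285.8) + 1·(-3910.1)] − [1·(-2058.3) + 2·(-1937.0)]
= 377.8 kJ/mol

ΔH = 377.8 kJ/mol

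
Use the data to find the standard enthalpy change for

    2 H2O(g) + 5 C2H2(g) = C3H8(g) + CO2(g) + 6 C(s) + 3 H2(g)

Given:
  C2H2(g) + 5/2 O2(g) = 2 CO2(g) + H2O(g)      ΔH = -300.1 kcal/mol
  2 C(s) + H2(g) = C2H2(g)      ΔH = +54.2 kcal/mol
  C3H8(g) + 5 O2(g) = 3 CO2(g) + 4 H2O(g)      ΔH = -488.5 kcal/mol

ΔH = -274.3 kcal/mol

equation 1 × 2: (2)·(-300.1) = -600.2 kcal/mol
equation 2 reversed and × 3: (-3)·(+54.2) = -162.6 kcal/mol
equation 3 reversed: +488.5 kcal/mol
Summing the manipulated equations, ΔH = (2)·(-300.1) + (-3)·(+54.2) + (-1)·(-488.5) = -274.3 kcal/mol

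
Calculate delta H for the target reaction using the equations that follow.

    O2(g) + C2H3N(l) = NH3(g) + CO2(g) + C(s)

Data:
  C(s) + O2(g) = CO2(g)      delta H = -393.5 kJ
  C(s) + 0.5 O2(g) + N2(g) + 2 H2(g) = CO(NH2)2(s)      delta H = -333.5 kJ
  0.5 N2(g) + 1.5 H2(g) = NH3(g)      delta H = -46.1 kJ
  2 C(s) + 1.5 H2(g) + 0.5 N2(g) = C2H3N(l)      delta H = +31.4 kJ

delta H = -471.0 kJ

equation 1 as written: -393.5 kJ
equation 2: not needed.
equation 3 as written: -46.1 kJ
equation 4 reversed: -31.4 kJ
Since enthalpy is a state function, delta H = (-393.5) + (-46.1) + (-31.4) = -471.0 kJ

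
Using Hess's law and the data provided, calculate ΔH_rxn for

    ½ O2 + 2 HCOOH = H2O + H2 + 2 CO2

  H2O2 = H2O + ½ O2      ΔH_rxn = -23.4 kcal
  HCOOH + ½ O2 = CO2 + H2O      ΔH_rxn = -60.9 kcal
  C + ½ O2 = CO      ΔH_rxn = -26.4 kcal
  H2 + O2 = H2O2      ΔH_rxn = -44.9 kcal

ΔH_rxn = -53.5 kcal

equation 1 reversed: +23.4 kcal
equation 2 × 2 (scale by 2 for the 2 HCOOH): (2)·(-60.9) = -121.8 kcal
equation 3: not needed (CO appears nowhere else).
equation 4 reversed (H2 must end up as a product): +44.9 kcal
ΔH_rxn = (-1)·(-23.4) + (2)·(-60.9) + (-1)·(-44.9) = -53.5 kcal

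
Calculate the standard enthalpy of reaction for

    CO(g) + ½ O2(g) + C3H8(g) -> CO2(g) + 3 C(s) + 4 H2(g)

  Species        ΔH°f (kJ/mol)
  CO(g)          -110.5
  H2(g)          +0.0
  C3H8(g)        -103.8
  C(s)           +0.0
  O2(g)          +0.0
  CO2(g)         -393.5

ΔH°rxn = Σ nΔHf°(products) − Σ nΔHf°(reactants).
Products: 1·(-393.5) + 3·(+0.0) + 4·(+0.0) = -393.5
Reactants: 1·(-110.5) + 1/2·(+0.0) + 1·(-103.8) = -214.3
ΔHrxn = (-393.5) − (-214.3) = -179.2 kJ/mol

ΔHrxn = -179.2 kJ/mol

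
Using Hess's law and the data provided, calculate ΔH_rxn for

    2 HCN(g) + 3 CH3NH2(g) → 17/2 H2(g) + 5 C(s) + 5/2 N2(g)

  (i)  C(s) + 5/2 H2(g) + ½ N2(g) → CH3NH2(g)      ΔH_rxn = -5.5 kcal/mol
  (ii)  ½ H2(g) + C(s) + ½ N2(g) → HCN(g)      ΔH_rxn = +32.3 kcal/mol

(i) reversed and × 3: (-3)·(-5.5) = +16.5 kcal/mol
(ii) reversed and × 2: (-2)·(+32.3) = -64.6 kcal/mol
ΔH_rxn = (-3)·(-5.5) + (-2)·(+32.3) = -48.1 kcal/mol

ΔH_rxn = -48.1 kcal/mol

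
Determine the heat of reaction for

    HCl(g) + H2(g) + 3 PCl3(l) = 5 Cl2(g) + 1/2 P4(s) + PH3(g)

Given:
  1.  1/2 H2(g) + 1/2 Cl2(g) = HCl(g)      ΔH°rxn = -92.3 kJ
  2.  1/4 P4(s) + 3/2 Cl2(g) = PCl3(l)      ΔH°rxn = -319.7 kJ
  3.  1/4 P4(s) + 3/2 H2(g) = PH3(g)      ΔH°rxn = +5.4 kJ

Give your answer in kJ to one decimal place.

ΔH°rxn = 1056.8 kJ

eq. 1 reversed (reverse to put HCl(g) on the reactant side): +92.3 kJ
eq. 2 reversed and × 3 (PCl3(l) must end up as a reactant; scale by 3 for the 3 PCl3(l)): (-3)·(-319.7) = +959.1 kJ
eq. 3 as written (PH3(g) already on the product side): +5.4 kJ
Since enthalpy is a state function, ΔH°rxn = (+92.3) + (+959.1) + (+5.4) = 1056.8 kJ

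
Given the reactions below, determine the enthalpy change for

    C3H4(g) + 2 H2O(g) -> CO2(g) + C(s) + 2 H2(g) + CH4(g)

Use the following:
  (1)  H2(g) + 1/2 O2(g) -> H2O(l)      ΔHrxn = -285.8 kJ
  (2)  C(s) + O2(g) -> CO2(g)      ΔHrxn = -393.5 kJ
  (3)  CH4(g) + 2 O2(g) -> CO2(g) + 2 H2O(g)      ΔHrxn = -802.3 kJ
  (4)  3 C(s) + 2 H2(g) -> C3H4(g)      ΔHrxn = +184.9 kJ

ΔHrxn = -169.6 kJ

(1): not needed.
(2) × 2: (2)·(-393.5) = -787.0 kJ
(3) reversed: +802.3 kJ
(4) reversed: -184.9 kJ
Since enthalpy is a state function, ΔHrxn = (-787.0) + (+802.3) + (-184.9) = -169.6 kJ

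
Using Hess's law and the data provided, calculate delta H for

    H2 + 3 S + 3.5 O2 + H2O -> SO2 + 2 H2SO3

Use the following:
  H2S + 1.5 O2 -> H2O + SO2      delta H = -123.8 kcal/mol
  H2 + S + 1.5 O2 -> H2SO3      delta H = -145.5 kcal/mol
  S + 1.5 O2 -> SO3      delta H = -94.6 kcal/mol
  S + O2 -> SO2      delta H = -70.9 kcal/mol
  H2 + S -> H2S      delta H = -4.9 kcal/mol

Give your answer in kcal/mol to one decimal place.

delta H = -304.1 kcal/mol

equation 1 reversed: +123.8 kcal/mol
equation 2 × 2: (2)·(-145.5) = -291.0 kcal/mol
equation 3: not needed.
equation 4 × 2: (2)·(-70.9) = -141.8 kcal/mol
equation 5 reversed: +4.9 kcal/mol
Summing the manipulated equations, delta H = (+123.8) + (-291.0) + (-141.8) + (+4.9) = -304.1 kcal/mol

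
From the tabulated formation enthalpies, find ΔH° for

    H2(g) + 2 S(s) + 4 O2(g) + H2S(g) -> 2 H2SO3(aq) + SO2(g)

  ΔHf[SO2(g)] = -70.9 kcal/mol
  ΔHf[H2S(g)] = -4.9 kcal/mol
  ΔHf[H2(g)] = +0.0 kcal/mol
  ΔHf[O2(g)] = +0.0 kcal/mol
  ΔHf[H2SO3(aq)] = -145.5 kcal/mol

ΔH°rxn = Σ nΔHf°(products) − Σ nΔHf°(reactants).
Products: 2·(-145.5) + 1·(-70.9) = -361.9
Reactants: 1·(+0.0) + 2·(+0.0) + 4·(+0.0) + 1·(-4.9) = -4.9
ΔH° = (-361.9) − (-4.9) = -357.0 kcal/mol

ΔH° = -357.0 kcal/mol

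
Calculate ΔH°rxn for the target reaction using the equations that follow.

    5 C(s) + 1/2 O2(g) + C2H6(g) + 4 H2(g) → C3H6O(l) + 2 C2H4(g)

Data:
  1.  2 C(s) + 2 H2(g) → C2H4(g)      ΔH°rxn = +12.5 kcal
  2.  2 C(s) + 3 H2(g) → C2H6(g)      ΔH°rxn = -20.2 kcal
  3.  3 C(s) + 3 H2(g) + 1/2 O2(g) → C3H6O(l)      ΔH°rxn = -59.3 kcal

ΔH°rxn = -14.1 kcal

eq. 1 × 2 (×2 to match 2 C2H4(g) in the target): (2)·(+12.5) = +25.0 kcal
eq. 2 reversed (C2H6(g) must end up as a reactant): +20.2 kcal
eq. 3 as written (C3H6O(l) already on the product side): -59.3 kcal
Summing the manipulated equations, ΔH°rxn = (+25.0) + (+20.2) + (-59.3) = -14.1 kcal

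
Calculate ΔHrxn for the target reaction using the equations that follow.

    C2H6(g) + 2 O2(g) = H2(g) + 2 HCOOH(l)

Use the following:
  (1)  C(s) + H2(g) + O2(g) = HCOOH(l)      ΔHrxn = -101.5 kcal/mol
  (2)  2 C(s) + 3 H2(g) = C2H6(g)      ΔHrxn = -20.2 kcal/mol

(1) × 2 (scale by 2 for the 2 HCOOH(l)): (2)·(-101.5) = -203.0 kcal/mol
(2) reversed (reverse to put C2H6(g) on the reactant side): +20.2 kcal/mol
ΔHrxn = (-203.0) + (+20.2) = -182.8 kcal/mol

ΔHrxn = -182.8 kcal/mol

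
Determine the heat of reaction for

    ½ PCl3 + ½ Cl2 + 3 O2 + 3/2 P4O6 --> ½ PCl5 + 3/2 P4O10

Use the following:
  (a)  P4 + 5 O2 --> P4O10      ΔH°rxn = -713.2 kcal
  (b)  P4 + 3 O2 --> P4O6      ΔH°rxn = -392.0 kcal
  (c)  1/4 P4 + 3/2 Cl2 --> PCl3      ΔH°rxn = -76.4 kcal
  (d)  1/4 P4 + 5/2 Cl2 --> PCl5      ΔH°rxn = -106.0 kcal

ΔH°rxn = -496.6 kcal

(a) × 3/2: (3/2)·(-713.2) = -1069.8 kcal
(b) reversed and × 3/2: (-3/2)·(-392.0) = +588.0 kcal
(c) reversed and × 1/2: (-1/2)·(-76.4) = +38.2 kcal
(d) × 1/2: (1/2)·(-106.0) = -53.0 kcal
ΔH°rxn = (3/2)·(-713.2) + (-3/2)·(-392.0) + (-1/2)·(-76.4) + (1/2)·(-106.0) = -496.6 kcal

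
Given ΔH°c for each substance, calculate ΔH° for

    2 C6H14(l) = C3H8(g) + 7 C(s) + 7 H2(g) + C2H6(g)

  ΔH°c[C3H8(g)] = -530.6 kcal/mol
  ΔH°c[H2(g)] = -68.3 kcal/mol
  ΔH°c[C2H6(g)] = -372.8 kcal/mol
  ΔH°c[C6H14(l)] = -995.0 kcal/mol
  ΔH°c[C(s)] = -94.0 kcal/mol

ΔH° = 49.5 kcal/mol

Using ΔH = Σ nΔHc°(reactants) − Σ nΔHc°(products):
= [2·(-995.0)] − [1·(-530.6) + 7·(-94.0) + 7·(-68.3) + 1·(-372.8)]
= 49.5 kcal/mol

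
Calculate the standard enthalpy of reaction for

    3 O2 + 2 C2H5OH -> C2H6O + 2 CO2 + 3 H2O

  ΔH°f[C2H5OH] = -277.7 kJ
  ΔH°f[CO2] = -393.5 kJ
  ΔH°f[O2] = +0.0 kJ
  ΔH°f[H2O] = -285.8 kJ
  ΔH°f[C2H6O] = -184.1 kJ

ΔH° = -1273.1 kJ

ΔH°rxn = Σ nΔHf°(products) − Σ nΔHf°(reactants).
Products: 1·(-184.1) + 2·(-393.5) + 3·(-285.8) = -1828.5
Reactants: 3·(+0.0) + 2·(-277.7) = -555.4
ΔH° = (-1828.5) − (-555.4) = -1273.1 kJ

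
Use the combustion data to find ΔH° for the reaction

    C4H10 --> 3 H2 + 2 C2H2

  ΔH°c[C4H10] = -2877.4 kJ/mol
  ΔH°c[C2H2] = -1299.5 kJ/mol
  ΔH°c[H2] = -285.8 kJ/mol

With combustion enthalpies, reactants minus products:
= [1·(-2877.4)] − [3·(-285.8) + 2·(-1299.5)]
= 579.0 kJ/mol

ΔH° = 579.0 kJ/mol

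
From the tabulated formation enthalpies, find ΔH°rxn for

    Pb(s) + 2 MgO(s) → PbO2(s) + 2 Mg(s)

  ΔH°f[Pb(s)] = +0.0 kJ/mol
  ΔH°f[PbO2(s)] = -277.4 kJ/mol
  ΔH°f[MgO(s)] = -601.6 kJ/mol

Products: 1·(-277.4) + 2·(+0.0) = -277.4
Reactants: 1·(+0.0) + 2·(-601.6) = -1203.2
ΔH°rxn = (-277.4) − (-1203.2) = 925.8 kJ/mol

ΔH°rxn = 925.8 kJ/mol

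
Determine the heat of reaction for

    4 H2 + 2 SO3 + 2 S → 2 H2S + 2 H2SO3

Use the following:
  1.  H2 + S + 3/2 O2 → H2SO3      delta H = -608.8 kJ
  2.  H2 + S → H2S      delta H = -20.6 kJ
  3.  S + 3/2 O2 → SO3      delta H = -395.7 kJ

eq. 1 × 2: (2)·(-608.8) = -1217.6 kJ
eq. 2 × 2: (2)·(-20.6) = -41.2 kJ
eq. 3 reversed and × 2: (-2)·(-395.7) = +791.4 kJ
delta H = (-1217.6) + (-41.2) + (+791.4) = -467.4 kJ

delta H = -467.4 kJ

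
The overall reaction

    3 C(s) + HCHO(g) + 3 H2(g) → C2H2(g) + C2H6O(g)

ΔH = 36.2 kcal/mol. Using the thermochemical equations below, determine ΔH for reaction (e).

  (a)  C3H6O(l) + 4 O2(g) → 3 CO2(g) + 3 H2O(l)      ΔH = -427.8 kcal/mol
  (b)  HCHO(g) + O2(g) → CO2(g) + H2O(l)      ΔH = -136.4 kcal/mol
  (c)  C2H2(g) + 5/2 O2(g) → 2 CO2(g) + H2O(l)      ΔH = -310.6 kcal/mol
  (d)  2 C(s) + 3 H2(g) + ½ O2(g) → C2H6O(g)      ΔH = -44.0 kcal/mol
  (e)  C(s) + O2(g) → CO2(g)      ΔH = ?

(a): not needed.
(b) as written: -136.4 kcal/mol
(c) reversed: +310.6 kcal/mol
(d) as written: -44.0 kcal/mol
(e) as written: contributes x
+36.2 = (-136.4) + (+310.6) + (-44.0) + x
x = (+36.2 − (+130.2)) / (1) = -94.0 kcal/mol

ΔH = -94.0 kcal/mol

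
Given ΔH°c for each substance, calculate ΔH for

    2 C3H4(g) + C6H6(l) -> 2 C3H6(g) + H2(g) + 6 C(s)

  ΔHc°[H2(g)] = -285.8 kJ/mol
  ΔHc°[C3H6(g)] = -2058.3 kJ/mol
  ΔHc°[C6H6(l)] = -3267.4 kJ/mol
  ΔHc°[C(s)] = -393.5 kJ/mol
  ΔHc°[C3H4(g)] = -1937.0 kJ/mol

Using ΔH = Σ nΔHc°(reactants) − Σ nΔHc°(products):
= [2·(-1937.0) + 1·(-3267.4)] − [2·(-2058.3) + 1·(-285.8) + 6·(-393.5)]
= -378.0 kJ/mol

ΔH = -378.0 kJ/mol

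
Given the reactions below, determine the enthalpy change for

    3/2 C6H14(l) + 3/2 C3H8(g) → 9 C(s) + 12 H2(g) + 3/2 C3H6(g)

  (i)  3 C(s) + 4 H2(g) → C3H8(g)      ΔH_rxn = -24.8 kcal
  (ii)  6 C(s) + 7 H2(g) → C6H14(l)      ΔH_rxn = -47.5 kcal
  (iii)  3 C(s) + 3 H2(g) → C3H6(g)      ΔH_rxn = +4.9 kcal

(i) reversed and × 3/2 (reverse to put C3H8(g) on the reactant side; scale by 3/2 for the 3/2 C3H8(g)): (-3/2)·(-24.8) = +37.2 kcal
(ii) reversed and × 3/2 (reverse to put C6H14(l) on the reactant side; scale by 3/2 for the 3/2 C6H14(l)): (-3/2)·(-47.5) = +71.25 kcal
(iii) × 3/2 (scale by 3/2 for the 3/2 C3H6(g)): (3/2)·(+4.9) = +7.35 kcal
Since enthalpy is a state function, ΔH_rxn = (+37.2) + (+71.25) + (+7.35) = 115.8 kcal

ΔH_rxn = 115.8 kcal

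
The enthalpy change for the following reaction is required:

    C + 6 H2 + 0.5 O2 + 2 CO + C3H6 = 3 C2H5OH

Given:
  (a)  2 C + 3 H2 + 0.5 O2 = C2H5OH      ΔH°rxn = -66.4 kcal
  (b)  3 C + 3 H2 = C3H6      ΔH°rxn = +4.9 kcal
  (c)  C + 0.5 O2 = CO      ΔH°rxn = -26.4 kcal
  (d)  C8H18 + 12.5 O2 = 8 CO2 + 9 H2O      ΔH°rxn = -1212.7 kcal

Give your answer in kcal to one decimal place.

ΔH°rxn = -151.3 kcal

(a) × 3: (3)·(-66.4) = -199.2 kcal
(b) reversed: -4.9 kcal
(c) reversed and × 2: (-2)·(-26.4) = +52.8 kcal
(d): not needed.
Summing the manipulated equations, ΔH°rxn = (-199.2) + (-4.9) + (+52.8) = -151.3 kcal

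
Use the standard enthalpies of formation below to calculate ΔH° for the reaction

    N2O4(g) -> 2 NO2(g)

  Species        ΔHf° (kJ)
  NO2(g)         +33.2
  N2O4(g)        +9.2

ΔH° = 57.2 kJ

Products: 2·(+33.2) = +66.4
Reactants: 1·(+9.2) = +9.2
ΔH° = (+66.4) − (+9.2) = 57.2 kJ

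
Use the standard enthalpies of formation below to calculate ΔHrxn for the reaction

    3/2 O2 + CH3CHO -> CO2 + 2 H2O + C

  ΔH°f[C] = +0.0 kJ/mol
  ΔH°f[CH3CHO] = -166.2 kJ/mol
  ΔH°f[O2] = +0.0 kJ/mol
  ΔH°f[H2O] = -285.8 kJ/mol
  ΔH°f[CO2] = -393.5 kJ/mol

ΔHrxn = -798.9 kJ/mol

ΔH°rxn = Σ nΔHf°(products) − Σ nΔHf°(reactants).
Products: 1·(-393.5) + 2·(-285.8) + 1·(+0.0) = -965.1
Reactants: 3/2·(+0.0) + 1·(-166.2) = -166.2
ΔHrxn = (-965.1) − (-166.2) = -798.9 kJ/mol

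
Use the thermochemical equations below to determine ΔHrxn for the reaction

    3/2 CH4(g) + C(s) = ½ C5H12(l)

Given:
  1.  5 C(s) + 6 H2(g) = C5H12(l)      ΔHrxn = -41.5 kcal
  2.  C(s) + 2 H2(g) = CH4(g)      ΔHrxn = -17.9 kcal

eq. 1 × 1/2: (1/2)·(-41.5) = -20.75 kcal
eq. 2 reversed and × 3/2: (-3/2)·(-17.9) = +26.85 kcal
ΔHrxn = (-20.75) + (+26.85) = 6.1 kcal

ΔHrxn = 6.1 kcal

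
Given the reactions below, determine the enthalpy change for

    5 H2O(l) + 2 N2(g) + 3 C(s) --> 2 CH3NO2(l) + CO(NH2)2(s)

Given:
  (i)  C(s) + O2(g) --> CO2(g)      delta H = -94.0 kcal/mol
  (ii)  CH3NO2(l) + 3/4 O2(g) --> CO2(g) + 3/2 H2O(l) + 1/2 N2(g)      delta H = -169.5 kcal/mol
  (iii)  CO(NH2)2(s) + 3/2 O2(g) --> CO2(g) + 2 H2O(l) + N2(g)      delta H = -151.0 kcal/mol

(i) × 3: (3)·(-94.0) = -282.0 kcal/mol
(ii) reversed and × 2: (-2)·(-169.5) = +339.0 kcal/mol
(iii) reversed: +151.0 kcal/mol
delta H = (-282.0) + (+339.0) + (+151.0) = 208.0 kcal/mol

delta H = 208.0 kcal/mol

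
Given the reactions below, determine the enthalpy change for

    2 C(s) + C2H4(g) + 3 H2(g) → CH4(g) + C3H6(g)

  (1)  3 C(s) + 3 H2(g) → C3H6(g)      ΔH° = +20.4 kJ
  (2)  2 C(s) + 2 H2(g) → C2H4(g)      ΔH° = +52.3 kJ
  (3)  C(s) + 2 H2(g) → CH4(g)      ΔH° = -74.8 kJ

(1) as written (C3H6(g) already on the product side): +20.4 kJ
(2) reversed (C2H4(g) must end up as a reactant): -52.3 kJ
(3) as written (CH4(g) already on the product side): -74.8 kJ
Since enthalpy is a state function, ΔH° = (+20.4) + (-52.3) + (-74.8) = -106.7 kJ

ΔH° = -106.7 kJ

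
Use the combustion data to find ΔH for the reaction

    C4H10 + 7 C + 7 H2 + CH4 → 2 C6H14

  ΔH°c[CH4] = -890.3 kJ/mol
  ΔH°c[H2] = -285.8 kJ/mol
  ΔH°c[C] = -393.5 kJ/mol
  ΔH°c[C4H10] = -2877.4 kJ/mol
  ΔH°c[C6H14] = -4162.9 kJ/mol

ΔH = -197.0 kJ/mol

With combustion enthalpies, reactants minus products:
= [1·(-2877.4) + 7·(-393.5) + 7·(-285.8) + 1·(-890.3)] − [2·(-4162.9)]
= -197.0 kJ/mol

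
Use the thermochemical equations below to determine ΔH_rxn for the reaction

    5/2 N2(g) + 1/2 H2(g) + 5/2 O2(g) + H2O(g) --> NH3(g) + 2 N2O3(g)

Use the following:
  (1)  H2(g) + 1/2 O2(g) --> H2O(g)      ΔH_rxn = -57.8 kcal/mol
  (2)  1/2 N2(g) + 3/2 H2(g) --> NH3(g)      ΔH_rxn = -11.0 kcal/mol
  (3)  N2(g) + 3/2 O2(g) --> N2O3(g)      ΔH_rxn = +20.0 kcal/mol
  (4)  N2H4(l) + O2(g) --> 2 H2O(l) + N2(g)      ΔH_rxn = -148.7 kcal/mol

ΔH_rxn = 86.8 kcal/mol

(1) reversed (H2O(g) must end up as a reactant): +57.8 kcal/mol
(2) as written (NH3(g) already on the product side): -11.0 kcal/mol
(3) × 2 (scale by 2 for the 2 N2O3(g)): (2)·(+20.0) = +40.0 kcal/mol
(4): not needed (N2H4(l) appears nowhere else).
ΔH_rxn = (+57.8) + (-11.0) + (+40.0) = 86.8 kcal/mol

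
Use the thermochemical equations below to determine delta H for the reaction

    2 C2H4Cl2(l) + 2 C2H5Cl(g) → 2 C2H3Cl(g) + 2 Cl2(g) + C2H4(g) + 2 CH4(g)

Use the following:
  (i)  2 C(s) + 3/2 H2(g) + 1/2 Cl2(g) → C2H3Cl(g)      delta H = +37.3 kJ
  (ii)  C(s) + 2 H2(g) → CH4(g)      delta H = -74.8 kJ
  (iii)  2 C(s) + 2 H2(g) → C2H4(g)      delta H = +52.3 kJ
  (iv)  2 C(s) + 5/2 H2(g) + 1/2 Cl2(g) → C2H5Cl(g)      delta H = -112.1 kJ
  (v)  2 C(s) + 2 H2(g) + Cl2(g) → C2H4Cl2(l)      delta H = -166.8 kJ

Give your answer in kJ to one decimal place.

(i) × 2 (scale by 2 for the 2 C2H3Cl(g)): (2)·(+37.3) = +74.6 kJ
(ii) × 2 (scale by 2 for the 2 CH4(g)): (2)·(-74.8) = -149.6 kJ
(iii) as written (C2H4(g) already on the product side): +52.3 kJ
(iv) reversed and × 2 (C2H5Cl(g) must end up as a reactant; scale by 2 for the 2 C2H5Cl(g)): (-2)·(-112.1) = +224.2 kJ
(v) reversed and × 2 (C2H4Cl2(l) must end up as a reactant; scale by 2 for the 2 C2H4Cl2(l)): (-2)·(-166.8) = +333.6 kJ
By Hess's law, delta H = (+74.6) + (-149.6) + (+52.3) + (+224.2) + (+333.6) = 535.1 kJ

delta H = 535.1 kJ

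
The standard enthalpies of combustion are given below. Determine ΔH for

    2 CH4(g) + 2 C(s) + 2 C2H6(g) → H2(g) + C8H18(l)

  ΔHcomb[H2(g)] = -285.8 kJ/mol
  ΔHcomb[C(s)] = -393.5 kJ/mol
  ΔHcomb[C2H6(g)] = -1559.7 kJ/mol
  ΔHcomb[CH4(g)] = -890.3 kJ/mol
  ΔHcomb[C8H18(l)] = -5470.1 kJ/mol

ΔH = 68.9 kJ/mol

With combustion enthalpies, reactants minus products:
= [2·(-890.3) + 2·(-393.5) + 2·(-1559.7)] − [1·(-285.8) + 1·(-5470.1)]
= 68.9 kJ/mol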